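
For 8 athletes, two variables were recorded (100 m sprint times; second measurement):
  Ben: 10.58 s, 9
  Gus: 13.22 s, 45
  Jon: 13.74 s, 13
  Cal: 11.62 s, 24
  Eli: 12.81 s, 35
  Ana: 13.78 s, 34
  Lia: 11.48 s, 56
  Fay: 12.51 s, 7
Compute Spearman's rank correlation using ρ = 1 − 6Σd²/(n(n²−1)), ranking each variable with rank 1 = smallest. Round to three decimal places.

0.119

Ranks of variable 1: 1, 6, 7, 3, 5, 8, 2, 4
Ranks of variable 2: 2, 7, 3, 4, 6, 5, 8, 1
d = r₁ − r₂: -1, -1, 4, -1, -1, 3, -6, 3
d²: 1, 1, 16, 1, 1, 9, 36, 9; Σd² = 74
ρ = 1 − 6·74/(8·63) = 1 − 444/504 = 0.119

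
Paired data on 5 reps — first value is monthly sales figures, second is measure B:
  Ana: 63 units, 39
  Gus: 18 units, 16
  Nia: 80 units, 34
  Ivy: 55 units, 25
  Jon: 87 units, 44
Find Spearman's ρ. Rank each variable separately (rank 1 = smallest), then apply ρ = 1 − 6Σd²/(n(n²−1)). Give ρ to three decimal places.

Ranks of variable 1: 3, 1, 4, 2, 5
Ranks of variable 2: 4, 1, 3, 2, 5
d = r₁ − r₂: -1, 0, 1, 0, 0
d²: 1, 0, 1, 0, 0; Σd² = 2
ρ = 1 − 6·2/(5·24) = 1 − 12/120 = 0.900

0.900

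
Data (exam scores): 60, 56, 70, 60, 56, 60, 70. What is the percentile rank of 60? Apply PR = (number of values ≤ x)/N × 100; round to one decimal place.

71.4

N = 7.
Strictly below 60: 2. Equal to 60: 3.
PR = 5/7 × 100 = 71.4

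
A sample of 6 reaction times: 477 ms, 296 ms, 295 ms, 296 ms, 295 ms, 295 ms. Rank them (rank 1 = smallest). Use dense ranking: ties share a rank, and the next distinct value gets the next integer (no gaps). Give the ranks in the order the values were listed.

3, 2, 1, 2, 1, 1

Sorted (ascending): 295, 295, 295, 296, 296, 477
The 3 values of 295 share dense rank 1.
The 2 values of 296 share dense rank 2.
Remaining distinct values take the next consecutive integers.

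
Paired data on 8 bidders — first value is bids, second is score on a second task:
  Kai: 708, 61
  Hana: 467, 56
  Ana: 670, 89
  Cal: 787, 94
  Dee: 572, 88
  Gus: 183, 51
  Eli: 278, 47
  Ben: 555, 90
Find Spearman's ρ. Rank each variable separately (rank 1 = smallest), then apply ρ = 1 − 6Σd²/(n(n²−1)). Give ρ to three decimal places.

Ranks of variable 1: 7, 3, 6, 8, 5, 1, 2, 4
Ranks of variable 2: 4, 3, 6, 8, 5, 2, 1, 7
d = r₁ − r₂: 3, 0, 0, 0, 0, -1, 1, -3
d²: 9, 0, 0, 0, 0, 1, 1, 9; Σd² = 20
ρ = 1 − 6·20/(8·63) = 1 − 120/504 = 0.762

0.762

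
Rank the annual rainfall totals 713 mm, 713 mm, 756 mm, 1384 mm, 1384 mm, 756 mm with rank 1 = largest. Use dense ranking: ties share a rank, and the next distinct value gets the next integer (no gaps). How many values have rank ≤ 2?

4

Sorted (descending): 1384, 1384, 756, 756, 713, 713
The 2 values of 1384 share dense rank 1.
The 2 values of 756 share dense rank 2.
The 2 values of 713 share dense rank 3.
Ranks ≤ 2: {1, 1, 2, 2} → 4 values.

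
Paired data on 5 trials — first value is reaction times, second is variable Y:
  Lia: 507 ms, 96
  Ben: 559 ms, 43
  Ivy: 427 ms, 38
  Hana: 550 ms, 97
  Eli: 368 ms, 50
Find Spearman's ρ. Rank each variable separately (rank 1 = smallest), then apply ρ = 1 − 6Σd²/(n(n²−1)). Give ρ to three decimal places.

Ranks of variable 1: 3, 5, 2, 4, 1
Ranks of variable 2: 4, 2, 1, 5, 3
d = r₁ − r₂: -1, 3, 1, -1, -2
d²: 1, 9, 1, 1, 4; Σd² = 16
ρ = 1 − 6·16/(5·24) = 1 − 96/120 = 0.200

0.200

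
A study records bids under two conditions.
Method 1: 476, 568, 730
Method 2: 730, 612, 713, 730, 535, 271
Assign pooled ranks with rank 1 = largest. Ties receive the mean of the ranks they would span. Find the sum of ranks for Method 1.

Sorted (descending): 730, 730, 730, 713, 612, 568, 535, 476, 271
The 3 values of 730 occupy positions 1–3 → average rank 2.
Method 1 values → pooled ranks: 476→8, 568→6, 730→2
Rank sum = 8 + 6 + 2 = 16

16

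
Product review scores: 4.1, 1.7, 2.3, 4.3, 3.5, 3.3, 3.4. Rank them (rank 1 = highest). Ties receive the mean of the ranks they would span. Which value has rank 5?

3.3

Sorted (descending): 4.3, 4.1, 3.5, 3.4, 3.3, 2.3, 1.7
No ties — each value takes its position as its rank.
Rank 5 → value 3.3.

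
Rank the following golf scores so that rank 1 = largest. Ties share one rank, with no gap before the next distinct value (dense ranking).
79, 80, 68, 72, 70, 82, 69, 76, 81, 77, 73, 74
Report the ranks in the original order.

4, 3, 12, 9, 10, 1, 11, 6, 2, 5, 8, 7

Sorted (descending): 82, 81, 80, 79, 77, 76, 74, 73, 72, 70, 69, 68
No ties — each value takes its position as its rank.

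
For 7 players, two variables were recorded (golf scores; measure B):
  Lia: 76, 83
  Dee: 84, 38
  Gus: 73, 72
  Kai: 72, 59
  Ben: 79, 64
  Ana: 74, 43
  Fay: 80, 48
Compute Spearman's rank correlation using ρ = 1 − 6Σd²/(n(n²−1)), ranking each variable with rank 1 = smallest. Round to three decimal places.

-0.429

Ranks of variable 1: 4, 7, 2, 1, 5, 3, 6
Ranks of variable 2: 7, 1, 6, 4, 5, 2, 3
d = r₁ − r₂: -3, 6, -4, -3, 0, 1, 3
d²: 9, 36, 16, 9, 0, 1, 9; Σd² = 80
ρ = 1 − 6·80/(7·48) = 1 − 480/336 = -0.429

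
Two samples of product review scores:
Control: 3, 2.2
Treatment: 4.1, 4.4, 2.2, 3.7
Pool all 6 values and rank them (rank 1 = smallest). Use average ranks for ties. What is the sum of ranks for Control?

Sorted (ascending): 2.2, 2.2, 3, 3.7, 4.1, 4.4
The 2 values of 2.2 occupy positions 1–2 → average rank (1+2)/2 = 1.5.
Control values → pooled ranks: 3→3, 2.2→1.5
Rank sum = 3 + 1.5 = 4.5

4.5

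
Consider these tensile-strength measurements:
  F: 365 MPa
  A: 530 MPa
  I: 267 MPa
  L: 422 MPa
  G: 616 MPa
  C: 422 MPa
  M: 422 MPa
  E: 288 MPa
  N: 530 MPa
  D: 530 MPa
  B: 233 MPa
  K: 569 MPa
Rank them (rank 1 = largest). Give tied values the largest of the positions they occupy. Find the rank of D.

Sorted (descending): 616, 569, 530, 530, 530, 422, 422, 422, 365, 288, 267, 233
The 3 values of 530 occupy positions 3–5 → each gets rank 5.
The 3 values of 422 occupy positions 6–8 → each gets rank 8.
D has value 530 MPa → rank 5.

5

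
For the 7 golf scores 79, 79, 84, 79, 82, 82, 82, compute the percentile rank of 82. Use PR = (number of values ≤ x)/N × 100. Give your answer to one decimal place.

N = 7.
Strictly below 82: 3. Equal to 82: 3.
PR = 6/7 × 100 = 85.7

85.7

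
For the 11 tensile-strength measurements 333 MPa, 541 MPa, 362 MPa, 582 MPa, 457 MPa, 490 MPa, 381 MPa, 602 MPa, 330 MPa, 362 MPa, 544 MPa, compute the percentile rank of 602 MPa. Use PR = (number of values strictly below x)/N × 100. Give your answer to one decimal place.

N = 11.
Strictly below 602: 10. Equal to 602: 1.
PR = 10/11 × 100 = 90.9

90.9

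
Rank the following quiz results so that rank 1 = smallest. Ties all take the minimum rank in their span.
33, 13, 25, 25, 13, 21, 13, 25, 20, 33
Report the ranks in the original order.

Sorted (ascending): 13, 13, 13, 20, 21, 25, 25, 25, 33, 33
The 3 values of 13 occupy positions 1–3 → each gets rank 1.
The 3 values of 25 occupy positions 6–8 → each gets rank 6.
The 2 values of 33 occupy positions 9–10 → each gets rank 9.

9, 1, 6, 6, 1, 5, 1, 6, 4, 9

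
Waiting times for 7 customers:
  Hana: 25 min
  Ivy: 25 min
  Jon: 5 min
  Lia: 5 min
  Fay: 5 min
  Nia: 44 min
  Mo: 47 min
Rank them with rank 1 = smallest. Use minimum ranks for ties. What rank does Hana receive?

4

Sorted (ascending): 5, 5, 5, 25, 25, 44, 47
The 3 values of 5 occupy positions 1–3 → each gets rank 1.
The 2 values of 25 occupy positions 4–5 → each gets rank 4.
Hana has value 25 min → rank 4.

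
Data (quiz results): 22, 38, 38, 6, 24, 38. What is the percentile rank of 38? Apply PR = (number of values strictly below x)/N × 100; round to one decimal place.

50.0

N = 6.
Strictly below 38: 3. Equal to 38: 3.
PR = 3/6 × 100 = 50.0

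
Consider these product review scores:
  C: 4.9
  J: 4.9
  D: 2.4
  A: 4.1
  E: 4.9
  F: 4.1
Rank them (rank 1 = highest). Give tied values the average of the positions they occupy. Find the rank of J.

2

Sorted (descending): 4.9, 4.9, 4.9, 4.1, 4.1, 2.4
The 3 values of 4.9 occupy positions 1–3 → average rank 2.
The 2 values of 4.1 occupy positions 4–5 → average rank (4+5)/2 = 4.5.
J has value 4.9 → rank 2.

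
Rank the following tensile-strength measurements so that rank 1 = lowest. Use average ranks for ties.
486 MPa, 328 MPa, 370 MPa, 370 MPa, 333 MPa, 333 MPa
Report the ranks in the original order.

Sorted (ascending): 328, 333, 333, 370, 370, 486
The 2 values of 333 occupy positions 2–3 → average rank (2+3)/2 = 2.5.
The 2 values of 370 occupy positions 4–5 → average rank (4+5)/2 = 4.5.

6, 1, 4.5, 4.5, 2.5, 2.5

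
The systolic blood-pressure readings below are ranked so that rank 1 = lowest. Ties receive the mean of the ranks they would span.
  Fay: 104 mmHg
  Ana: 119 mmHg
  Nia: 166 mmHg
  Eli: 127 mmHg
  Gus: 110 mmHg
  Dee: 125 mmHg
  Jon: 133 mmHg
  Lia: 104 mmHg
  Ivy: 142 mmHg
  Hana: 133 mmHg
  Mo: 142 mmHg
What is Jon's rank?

Sorted (ascending): 104, 104, 110, 119, 125, 127, 133, 133, 142, 142, 166
The 2 values of 104 occupy positions 1–2 → average rank (1+2)/2 = 1.5.
The 2 values of 133 occupy positions 7–8 → average rank (7+8)/2 = 7.5.
The 2 values of 142 occupy positions 9–10 → average rank (9+10)/2 = 9.5.
Jon has value 133 mmHg → rank 7.5.

7.5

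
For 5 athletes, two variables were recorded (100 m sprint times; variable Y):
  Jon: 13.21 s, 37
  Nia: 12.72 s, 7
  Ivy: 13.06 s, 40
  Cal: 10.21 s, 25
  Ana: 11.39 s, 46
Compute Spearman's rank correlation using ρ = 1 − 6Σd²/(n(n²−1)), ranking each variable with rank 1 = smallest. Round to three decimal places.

Ranks of variable 1: 5, 3, 4, 1, 2
Ranks of variable 2: 3, 1, 4, 2, 5
d = r₁ − r₂: 2, 2, 0, -1, -3
d²: 4, 4, 0, 1, 9; Σd² = 18
ρ = 1 − 6·18/(5·24) = 1 − 108/120 = 0.100

0.100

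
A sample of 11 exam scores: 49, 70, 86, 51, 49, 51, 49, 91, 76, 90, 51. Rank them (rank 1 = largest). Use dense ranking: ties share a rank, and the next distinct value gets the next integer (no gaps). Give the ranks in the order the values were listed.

7, 5, 3, 6, 7, 6, 7, 1, 4, 2, 6

Sorted (descending): 91, 90, 86, 76, 70, 51, 51, 51, 49, 49, 49
The 3 values of 51 share dense rank 6.
The 3 values of 49 share dense rank 7.
Remaining distinct values take the next consecutive integers.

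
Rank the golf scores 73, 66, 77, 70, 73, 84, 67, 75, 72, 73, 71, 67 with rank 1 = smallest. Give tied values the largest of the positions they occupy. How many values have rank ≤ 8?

6

Sorted (ascending): 66, 67, 67, 70, 71, 72, 73, 73, 73, 75, 77, 84
The 2 values of 67 occupy positions 2–3 → each gets rank 3.
The 3 values of 73 occupy positions 7–9 → each gets rank 9.
Ranks ≤ 8: {1, 3, 3, 4, 5, 6} → 6 values.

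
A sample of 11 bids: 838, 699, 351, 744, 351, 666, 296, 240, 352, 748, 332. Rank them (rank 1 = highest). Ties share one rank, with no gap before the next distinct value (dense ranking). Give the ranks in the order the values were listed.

1, 4, 7, 3, 7, 5, 9, 10, 6, 2, 8

Sorted (descending): 838, 748, 744, 699, 666, 352, 351, 351, 332, 296, 240
The 2 values of 351 share dense rank 7.
Remaining distinct values take the next consecutive integers.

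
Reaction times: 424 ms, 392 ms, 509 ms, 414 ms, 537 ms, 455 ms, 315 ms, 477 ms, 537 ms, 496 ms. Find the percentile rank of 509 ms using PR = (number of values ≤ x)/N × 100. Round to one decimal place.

80.0

N = 10.
Strictly below 509: 7. Equal to 509: 1.
PR = 8/10 × 100 = 80.0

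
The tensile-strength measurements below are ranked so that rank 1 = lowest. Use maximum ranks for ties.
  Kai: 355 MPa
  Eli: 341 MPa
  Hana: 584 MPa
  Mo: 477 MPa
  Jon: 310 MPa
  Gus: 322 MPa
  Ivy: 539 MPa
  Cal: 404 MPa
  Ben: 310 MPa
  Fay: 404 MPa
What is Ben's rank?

Sorted (ascending): 310, 310, 322, 341, 355, 404, 404, 477, 539, 584
The 2 values of 310 occupy positions 1–2 → each gets rank 2.
The 2 values of 404 occupy positions 6–7 → each gets rank 7.
Ben has value 310 MPa → rank 2.

2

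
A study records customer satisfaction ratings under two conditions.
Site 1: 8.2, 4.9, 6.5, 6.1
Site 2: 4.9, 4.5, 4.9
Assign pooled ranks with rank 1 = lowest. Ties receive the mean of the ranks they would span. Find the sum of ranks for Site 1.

Sorted (ascending): 4.5, 4.9, 4.9, 4.9, 6.1, 6.5, 8.2
The 3 values of 4.9 occupy positions 2–4 → average rank 3.
Site 1 values → pooled ranks: 8.2→7, 4.9→3, 6.5→6, 6.1→5
Rank sum = 7 + 3 + 6 + 5 = 21

21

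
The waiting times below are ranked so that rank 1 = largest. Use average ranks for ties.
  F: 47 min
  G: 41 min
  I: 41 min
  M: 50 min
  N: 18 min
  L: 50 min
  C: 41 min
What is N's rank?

7

Sorted (descending): 50, 50, 47, 41, 41, 41, 18
The 2 values of 50 occupy positions 1–2 → average rank (1+2)/2 = 1.5.
The 3 values of 41 occupy positions 4–6 → average rank 5.
N has value 18 min → rank 7.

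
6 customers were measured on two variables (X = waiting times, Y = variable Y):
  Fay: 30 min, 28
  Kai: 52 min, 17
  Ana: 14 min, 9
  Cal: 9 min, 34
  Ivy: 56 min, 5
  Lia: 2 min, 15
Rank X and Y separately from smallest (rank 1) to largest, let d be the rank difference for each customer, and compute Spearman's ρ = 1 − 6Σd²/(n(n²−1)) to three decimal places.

-0.371

Ranks of variable 1: 4, 5, 3, 2, 6, 1
Ranks of variable 2: 5, 4, 2, 6, 1, 3
d = r₁ − r₂: -1, 1, 1, -4, 5, -2
d²: 1, 1, 1, 16, 25, 4; Σd² = 48
ρ = 1 − 6·48/(6·35) = 1 − 288/210 = -0.371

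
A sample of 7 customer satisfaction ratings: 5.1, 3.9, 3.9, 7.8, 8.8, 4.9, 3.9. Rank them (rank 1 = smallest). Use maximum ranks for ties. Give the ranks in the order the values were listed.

5, 3, 3, 6, 7, 4, 3

Sorted (ascending): 3.9, 3.9, 3.9, 4.9, 5.1, 7.8, 8.8
The 3 values of 3.9 occupy positions 1–3 → each gets rank 3.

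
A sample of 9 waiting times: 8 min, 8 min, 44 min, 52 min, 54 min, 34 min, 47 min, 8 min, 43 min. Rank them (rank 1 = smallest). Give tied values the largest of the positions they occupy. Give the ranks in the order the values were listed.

3, 3, 6, 8, 9, 4, 7, 3, 5

Sorted (ascending): 8, 8, 8, 34, 43, 44, 47, 52, 54
The 3 values of 8 occupy positions 1–3 → each gets rank 3.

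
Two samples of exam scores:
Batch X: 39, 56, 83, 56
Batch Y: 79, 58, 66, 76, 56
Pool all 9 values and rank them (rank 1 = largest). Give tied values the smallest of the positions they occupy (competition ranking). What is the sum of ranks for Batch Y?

20

Sorted (descending): 83, 79, 76, 66, 58, 56, 56, 56, 39
The 3 values of 56 occupy positions 6–8 → each gets rank 6.
Batch Y values → pooled ranks: 79→2, 58→5, 66→4, 76→3, 56→6
Rank sum = 2 + 5 + 4 + 3 + 6 = 20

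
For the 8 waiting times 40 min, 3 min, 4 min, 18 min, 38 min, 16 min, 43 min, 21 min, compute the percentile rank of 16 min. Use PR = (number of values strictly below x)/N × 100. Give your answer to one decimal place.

25.0

N = 8.
Strictly below 16: 2. Equal to 16: 1.
PR = 2/8 × 100 = 25.0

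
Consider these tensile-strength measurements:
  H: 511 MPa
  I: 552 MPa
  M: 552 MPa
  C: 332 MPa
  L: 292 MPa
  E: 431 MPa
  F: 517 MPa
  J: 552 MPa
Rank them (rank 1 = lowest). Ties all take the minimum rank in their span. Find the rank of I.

6

Sorted (ascending): 292, 332, 431, 511, 517, 552, 552, 552
The 3 values of 552 occupy positions 6–8 → each gets rank 6.
I has value 552 MPa → rank 6.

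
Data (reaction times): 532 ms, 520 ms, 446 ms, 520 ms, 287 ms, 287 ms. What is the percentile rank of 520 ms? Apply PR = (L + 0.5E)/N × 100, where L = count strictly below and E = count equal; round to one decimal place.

N = 6.
Strictly below 520: 3. Equal to 520: 2.
PR = (3 + 0.5·2)/6 × 100 = 66.7

66.7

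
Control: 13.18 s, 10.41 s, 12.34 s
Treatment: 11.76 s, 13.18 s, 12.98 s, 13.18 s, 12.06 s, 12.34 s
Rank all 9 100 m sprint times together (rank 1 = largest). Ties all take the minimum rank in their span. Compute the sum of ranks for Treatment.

Sorted (descending): 13.18, 13.18, 13.18, 12.98, 12.34, 12.34, 12.06, 11.76, 10.41
The 3 values of 13.18 occupy positions 1–3 → each gets rank 1.
The 2 values of 12.34 occupy positions 5–6 → each gets rank 5.
Treatment values → pooled ranks: 11.76→8, 13.18→1, 12.98→4, 13.18→1, 12.06→7, 12.34→5
Rank sum = 8 + 1 + 4 + 1 + 7 + 5 = 26

26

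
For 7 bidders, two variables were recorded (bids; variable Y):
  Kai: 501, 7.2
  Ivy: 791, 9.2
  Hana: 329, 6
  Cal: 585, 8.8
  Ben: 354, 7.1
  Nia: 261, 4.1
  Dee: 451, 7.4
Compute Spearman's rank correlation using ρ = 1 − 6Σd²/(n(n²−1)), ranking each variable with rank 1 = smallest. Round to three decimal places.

Ranks of variable 1: 5, 7, 2, 6, 3, 1, 4
Ranks of variable 2: 4, 7, 2, 6, 3, 1, 5
d = r₁ − r₂: 1, 0, 0, 0, 0, 0, -1
d²: 1, 0, 0, 0, 0, 0, 1; Σd² = 2
ρ = 1 − 6·2/(7·48) = 1 − 12/336 = 0.964

0.964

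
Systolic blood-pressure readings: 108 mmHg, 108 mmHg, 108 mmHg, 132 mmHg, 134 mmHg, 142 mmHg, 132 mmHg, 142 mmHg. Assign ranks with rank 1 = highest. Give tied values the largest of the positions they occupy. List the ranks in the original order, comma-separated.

8, 8, 8, 5, 3, 2, 5, 2

Sorted (descending): 142, 142, 134, 132, 132, 108, 108, 108
The 2 values of 142 occupy positions 1–2 → each gets rank 2.
The 2 values of 132 occupy positions 4–5 → each gets rank 5.
The 3 values of 108 occupy positions 6–8 → each gets rank 8.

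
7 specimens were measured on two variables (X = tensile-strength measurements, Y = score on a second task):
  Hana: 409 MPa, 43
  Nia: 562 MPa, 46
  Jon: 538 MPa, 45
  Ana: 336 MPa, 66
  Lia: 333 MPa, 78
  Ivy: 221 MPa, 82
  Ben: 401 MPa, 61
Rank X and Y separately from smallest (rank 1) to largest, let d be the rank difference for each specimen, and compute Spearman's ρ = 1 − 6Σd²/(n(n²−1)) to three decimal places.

Ranks of variable 1: 5, 7, 6, 3, 2, 1, 4
Ranks of variable 2: 1, 3, 2, 5, 6, 7, 4
d = r₁ − r₂: 4, 4, 4, -2, -4, -6, 0
d²: 16, 16, 16, 4, 16, 36, 0; Σd² = 104
ρ = 1 − 6·104/(7·48) = 1 − 624/336 = -0.857

-0.857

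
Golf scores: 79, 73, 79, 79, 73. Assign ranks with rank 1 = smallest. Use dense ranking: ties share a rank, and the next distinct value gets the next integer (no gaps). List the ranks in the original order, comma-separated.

Sorted (ascending): 73, 73, 79, 79, 79
The 2 values of 73 share dense rank 1.
The 3 values of 79 share dense rank 2.

2, 1, 2, 2, 1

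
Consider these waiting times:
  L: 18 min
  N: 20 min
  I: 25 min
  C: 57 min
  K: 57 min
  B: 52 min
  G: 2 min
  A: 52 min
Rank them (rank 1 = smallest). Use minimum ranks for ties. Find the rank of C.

Sorted (ascending): 2, 18, 20, 25, 52, 52, 57, 57
The 2 values of 52 occupy positions 5–6 → each gets rank 5.
The 2 values of 57 occupy positions 7–8 → each gets rank 7.
C has value 57 min → rank 7.

7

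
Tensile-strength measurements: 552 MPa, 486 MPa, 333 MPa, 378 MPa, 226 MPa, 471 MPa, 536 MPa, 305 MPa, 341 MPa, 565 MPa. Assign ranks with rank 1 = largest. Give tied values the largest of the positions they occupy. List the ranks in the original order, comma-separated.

2, 4, 8, 6, 10, 5, 3, 9, 7, 1

Sorted (descending): 565, 552, 536, 486, 471, 378, 341, 333, 305, 226
No ties — each value takes its position as its rank.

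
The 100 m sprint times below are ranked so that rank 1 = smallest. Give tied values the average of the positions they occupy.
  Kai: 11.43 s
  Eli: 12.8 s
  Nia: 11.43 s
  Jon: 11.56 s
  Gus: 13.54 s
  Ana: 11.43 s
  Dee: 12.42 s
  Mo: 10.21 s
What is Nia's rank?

Sorted (ascending): 10.21, 11.43, 11.43, 11.43, 11.56, 12.42, 12.8, 13.54
The 3 values of 11.43 occupy positions 2–4 → average rank 3.
Nia has value 11.43 s → rank 3.

3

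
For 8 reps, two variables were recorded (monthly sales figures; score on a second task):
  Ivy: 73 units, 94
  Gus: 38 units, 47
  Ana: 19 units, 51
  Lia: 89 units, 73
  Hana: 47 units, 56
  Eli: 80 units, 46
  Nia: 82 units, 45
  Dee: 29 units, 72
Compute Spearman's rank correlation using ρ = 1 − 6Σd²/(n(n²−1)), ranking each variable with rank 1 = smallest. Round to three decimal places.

-0.048

Ranks of variable 1: 5, 3, 1, 8, 4, 6, 7, 2
Ranks of variable 2: 8, 3, 4, 7, 5, 2, 1, 6
d = r₁ − r₂: -3, 0, -3, 1, -1, 4, 6, -4
d²: 9, 0, 9, 1, 1, 16, 36, 16; Σd² = 88
ρ = 1 − 6·88/(8·63) = 1 − 528/504 = -0.048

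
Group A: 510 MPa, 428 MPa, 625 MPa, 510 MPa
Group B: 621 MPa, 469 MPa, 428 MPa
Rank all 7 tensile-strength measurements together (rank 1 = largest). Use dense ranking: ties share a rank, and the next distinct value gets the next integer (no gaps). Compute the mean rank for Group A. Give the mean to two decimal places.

3.00

Sorted (descending): 625, 621, 510, 510, 469, 428, 428
The 2 values of 510 share dense rank 3.
The 2 values of 428 share dense rank 5.
Remaining distinct values take the next consecutive integers.
Group A values → pooled ranks: 510→3, 428→5, 625→1, 510→3
Mean rank = (3 + 5 + 1 + 3) / 4 = 3.00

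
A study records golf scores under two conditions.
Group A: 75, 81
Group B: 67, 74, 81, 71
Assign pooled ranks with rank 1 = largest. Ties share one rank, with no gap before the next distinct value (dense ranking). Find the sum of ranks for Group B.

Sorted (descending): 81, 81, 75, 74, 71, 67
The 2 values of 81 share dense rank 1.
Remaining distinct values take the next consecutive integers.
Group B values → pooled ranks: 67→5, 74→3, 81→1, 71→4
Rank sum = 5 + 3 + 1 + 4 = 13

13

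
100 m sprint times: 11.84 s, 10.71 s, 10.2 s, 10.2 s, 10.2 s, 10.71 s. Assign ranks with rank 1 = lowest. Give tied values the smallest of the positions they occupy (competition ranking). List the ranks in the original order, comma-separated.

6, 4, 1, 1, 1, 4

Sorted (ascending): 10.2, 10.2, 10.2, 10.71, 10.71, 11.84
The 3 values of 10.2 occupy positions 1–3 → each gets rank 1.
The 2 values of 10.71 occupy positions 4–5 → each gets rank 4.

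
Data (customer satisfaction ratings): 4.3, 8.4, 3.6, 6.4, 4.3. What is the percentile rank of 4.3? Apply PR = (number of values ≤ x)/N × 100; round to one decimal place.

60.0

N = 5.
Strictly below 4.3: 1. Equal to 4.3: 2.
PR = 3/5 × 100 = 60.0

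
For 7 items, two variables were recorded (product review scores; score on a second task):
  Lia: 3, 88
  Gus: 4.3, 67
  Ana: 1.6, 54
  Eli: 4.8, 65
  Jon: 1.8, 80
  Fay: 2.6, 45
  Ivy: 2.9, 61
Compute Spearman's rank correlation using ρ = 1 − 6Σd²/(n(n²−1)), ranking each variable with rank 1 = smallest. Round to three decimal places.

Ranks of variable 1: 5, 6, 1, 7, 2, 3, 4
Ranks of variable 2: 7, 5, 2, 4, 6, 1, 3
d = r₁ − r₂: -2, 1, -1, 3, -4, 2, 1
d²: 4, 1, 1, 9, 16, 4, 1; Σd² = 36
ρ = 1 − 6·36/(7·48) = 1 − 216/336 = 0.357

0.357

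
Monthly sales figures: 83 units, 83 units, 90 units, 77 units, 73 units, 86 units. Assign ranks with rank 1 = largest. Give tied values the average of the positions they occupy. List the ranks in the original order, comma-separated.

Sorted (descending): 90, 86, 83, 83, 77, 73
The 2 values of 83 occupy positions 3–4 → average rank (3+4)/2 = 3.5.

3.5, 3.5, 1, 5, 6, 2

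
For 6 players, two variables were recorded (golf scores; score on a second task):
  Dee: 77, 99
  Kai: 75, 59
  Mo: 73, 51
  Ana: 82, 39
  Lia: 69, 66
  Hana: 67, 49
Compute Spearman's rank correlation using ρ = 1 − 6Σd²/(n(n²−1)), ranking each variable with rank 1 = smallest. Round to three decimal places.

-0.029

Ranks of variable 1: 5, 4, 3, 6, 2, 1
Ranks of variable 2: 6, 4, 3, 1, 5, 2
d = r₁ − r₂: -1, 0, 0, 5, -3, -1
d²: 1, 0, 0, 25, 9, 1; Σd² = 36
ρ = 1 − 6·36/(6·35) = 1 − 216/210 = -0.029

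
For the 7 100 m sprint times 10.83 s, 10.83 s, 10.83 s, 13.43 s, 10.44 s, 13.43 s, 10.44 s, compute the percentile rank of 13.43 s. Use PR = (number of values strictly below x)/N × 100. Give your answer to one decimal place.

71.4

N = 7.
Strictly below 13.43: 5. Equal to 13.43: 2.
PR = 5/7 × 100 = 71.4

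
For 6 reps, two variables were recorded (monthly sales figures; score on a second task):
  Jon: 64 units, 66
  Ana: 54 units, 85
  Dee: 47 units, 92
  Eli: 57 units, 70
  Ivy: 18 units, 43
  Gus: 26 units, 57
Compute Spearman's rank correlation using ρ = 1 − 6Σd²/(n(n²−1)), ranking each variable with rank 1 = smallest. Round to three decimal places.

Ranks of variable 1: 6, 4, 3, 5, 1, 2
Ranks of variable 2: 3, 5, 6, 4, 1, 2
d = r₁ − r₂: 3, -1, -3, 1, 0, 0
d²: 9, 1, 9, 1, 0, 0; Σd² = 20
ρ = 1 − 6·20/(6·35) = 1 − 120/210 = 0.429

0.429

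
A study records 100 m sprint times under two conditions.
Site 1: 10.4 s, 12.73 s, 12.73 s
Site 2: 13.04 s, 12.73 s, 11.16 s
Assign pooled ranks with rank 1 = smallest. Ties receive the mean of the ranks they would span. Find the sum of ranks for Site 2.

Sorted (ascending): 10.4, 11.16, 12.73, 12.73, 12.73, 13.04
The 3 values of 12.73 occupy positions 3–5 → average rank 4.
Site 2 values → pooled ranks: 13.04→6, 12.73→4, 11.16→2
Rank sum = 6 + 4 + 2 = 12

12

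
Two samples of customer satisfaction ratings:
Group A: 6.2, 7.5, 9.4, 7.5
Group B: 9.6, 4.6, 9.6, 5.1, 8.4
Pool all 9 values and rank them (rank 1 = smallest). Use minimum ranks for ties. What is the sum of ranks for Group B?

Sorted (ascending): 4.6, 5.1, 6.2, 7.5, 7.5, 8.4, 9.4, 9.6, 9.6
The 2 values of 7.5 occupy positions 4–5 → each gets rank 4.
The 2 values of 9.6 occupy positions 8–9 → each gets rank 8.
Group B values → pooled ranks: 9.6→8, 4.6→1, 9.6→8, 5.1→2, 8.4→6
Rank sum = 8 + 1 + 8 + 2 + 6 = 25

25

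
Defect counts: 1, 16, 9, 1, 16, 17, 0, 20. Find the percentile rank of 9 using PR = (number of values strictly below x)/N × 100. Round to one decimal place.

37.5

N = 8.
Strictly below 9: 3. Equal to 9: 1.
PR = 3/8 × 100 = 37.5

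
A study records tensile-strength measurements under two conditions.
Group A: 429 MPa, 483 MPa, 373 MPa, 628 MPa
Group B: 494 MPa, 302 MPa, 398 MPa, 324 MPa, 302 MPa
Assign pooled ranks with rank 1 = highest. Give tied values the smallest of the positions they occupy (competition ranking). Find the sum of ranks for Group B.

30

Sorted (descending): 628, 494, 483, 429, 398, 373, 324, 302, 302
The 2 values of 302 occupy positions 8–9 → each gets rank 8.
Group B values → pooled ranks: 494→2, 302→8, 398→5, 324→7, 302→8
Rank sum = 2 + 8 + 5 + 7 + 8 = 30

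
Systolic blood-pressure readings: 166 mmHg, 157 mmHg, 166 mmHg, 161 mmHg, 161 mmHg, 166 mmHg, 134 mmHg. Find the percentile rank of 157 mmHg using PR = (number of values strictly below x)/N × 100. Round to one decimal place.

14.3

N = 7.
Strictly below 157: 1. Equal to 157: 1.
PR = 1/7 × 100 = 14.3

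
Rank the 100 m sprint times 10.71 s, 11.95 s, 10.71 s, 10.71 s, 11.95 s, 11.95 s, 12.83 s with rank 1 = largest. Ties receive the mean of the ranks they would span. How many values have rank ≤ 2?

Sorted (descending): 12.83, 11.95, 11.95, 11.95, 10.71, 10.71, 10.71
The 3 values of 11.95 occupy positions 2–4 → average rank 3.
The 3 values of 10.71 occupy positions 5–7 → average rank 6.
Ranks ≤ 2: {1} → 1 value.

1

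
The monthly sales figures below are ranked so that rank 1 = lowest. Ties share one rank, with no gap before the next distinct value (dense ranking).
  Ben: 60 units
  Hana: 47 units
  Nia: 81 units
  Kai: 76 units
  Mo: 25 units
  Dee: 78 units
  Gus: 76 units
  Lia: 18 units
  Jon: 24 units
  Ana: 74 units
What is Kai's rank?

Sorted (ascending): 18, 24, 25, 47, 60, 74, 76, 76, 78, 81
The 2 values of 76 share dense rank 7.
Remaining distinct values take the next consecutive integers.
Kai has value 76 units → rank 7.

7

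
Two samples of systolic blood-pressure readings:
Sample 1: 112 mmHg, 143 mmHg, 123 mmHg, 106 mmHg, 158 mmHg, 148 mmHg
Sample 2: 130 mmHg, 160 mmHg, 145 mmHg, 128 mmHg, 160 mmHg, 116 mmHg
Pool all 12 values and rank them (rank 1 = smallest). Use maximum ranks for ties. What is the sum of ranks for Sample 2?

46

Sorted (ascending): 106, 112, 116, 123, 128, 130, 143, 145, 148, 158, 160, 160
The 2 values of 160 occupy positions 11–12 → each gets rank 12.
Sample 2 values → pooled ranks: 130→6, 160→12, 145→8, 128→5, 160→12, 116→3
Rank sum = 6 + 12 + 8 + 5 + 12 + 3 = 46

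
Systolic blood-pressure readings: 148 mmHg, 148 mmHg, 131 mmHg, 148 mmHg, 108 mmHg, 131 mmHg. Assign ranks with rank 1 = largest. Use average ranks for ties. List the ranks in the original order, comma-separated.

Sorted (descending): 148, 148, 148, 131, 131, 108
The 3 values of 148 occupy positions 1–3 → average rank 2.
The 2 values of 131 occupy positions 4–5 → average rank (4+5)/2 = 4.5.

2, 2, 4.5, 2, 6, 4.5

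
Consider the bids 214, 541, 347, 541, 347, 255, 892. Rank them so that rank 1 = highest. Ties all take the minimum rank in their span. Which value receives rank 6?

255

Sorted (descending): 892, 541, 541, 347, 347, 255, 214
The 2 values of 541 occupy positions 2–3 → each gets rank 2.
The 2 values of 347 occupy positions 4–5 → each gets rank 4.
Rank 6 → value 255.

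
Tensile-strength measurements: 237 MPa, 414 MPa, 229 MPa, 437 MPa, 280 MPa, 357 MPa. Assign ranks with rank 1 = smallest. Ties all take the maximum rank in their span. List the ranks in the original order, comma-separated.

2, 5, 1, 6, 3, 4

Sorted (ascending): 229, 237, 280, 357, 414, 437
No ties — each value takes its position as its rank.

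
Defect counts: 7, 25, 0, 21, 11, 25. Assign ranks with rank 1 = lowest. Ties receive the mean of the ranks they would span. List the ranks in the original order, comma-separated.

Sorted (ascending): 0, 7, 11, 21, 25, 25
The 2 values of 25 occupy positions 5–6 → average rank (5+6)/2 = 5.5.

2, 5.5, 1, 4, 3, 5.5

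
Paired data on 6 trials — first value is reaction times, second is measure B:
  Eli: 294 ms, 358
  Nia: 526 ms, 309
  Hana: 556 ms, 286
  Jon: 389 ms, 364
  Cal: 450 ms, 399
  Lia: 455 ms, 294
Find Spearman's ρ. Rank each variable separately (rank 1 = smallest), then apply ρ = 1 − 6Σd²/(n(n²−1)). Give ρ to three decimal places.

-0.714

Ranks of variable 1: 1, 5, 6, 2, 3, 4
Ranks of variable 2: 4, 3, 1, 5, 6, 2
d = r₁ − r₂: -3, 2, 5, -3, -3, 2
d²: 9, 4, 25, 9, 9, 4; Σd² = 60
ρ = 1 − 6·60/(6·35) = 1 − 360/210 = -0.714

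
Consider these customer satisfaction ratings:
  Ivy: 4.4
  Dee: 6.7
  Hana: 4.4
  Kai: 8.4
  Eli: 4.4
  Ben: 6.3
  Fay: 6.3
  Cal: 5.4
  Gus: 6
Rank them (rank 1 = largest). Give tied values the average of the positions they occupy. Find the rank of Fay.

3.5

Sorted (descending): 8.4, 6.7, 6.3, 6.3, 6, 5.4, 4.4, 4.4, 4.4
The 2 values of 6.3 occupy positions 3–4 → average rank (3+4)/2 = 3.5.
The 3 values of 4.4 occupy positions 7–9 → average rank 8.
Fay has value 6.3 → rank 3.5.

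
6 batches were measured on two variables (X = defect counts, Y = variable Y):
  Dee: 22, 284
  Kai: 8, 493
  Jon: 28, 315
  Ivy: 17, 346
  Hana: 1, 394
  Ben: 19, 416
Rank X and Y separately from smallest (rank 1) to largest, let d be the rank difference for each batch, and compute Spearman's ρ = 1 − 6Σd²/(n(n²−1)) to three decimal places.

Ranks of variable 1: 5, 2, 6, 3, 1, 4
Ranks of variable 2: 1, 6, 2, 3, 4, 5
d = r₁ − r₂: 4, -4, 4, 0, -3, -1
d²: 16, 16, 16, 0, 9, 1; Σd² = 58
ρ = 1 − 6·58/(6·35) = 1 − 348/210 = -0.657

-0.657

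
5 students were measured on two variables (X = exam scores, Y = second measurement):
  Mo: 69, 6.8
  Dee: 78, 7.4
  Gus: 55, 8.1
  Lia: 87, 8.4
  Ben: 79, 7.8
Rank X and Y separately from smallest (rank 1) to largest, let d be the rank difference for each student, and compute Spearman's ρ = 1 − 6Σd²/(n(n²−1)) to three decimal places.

0.400

Ranks of variable 1: 2, 3, 1, 5, 4
Ranks of variable 2: 1, 2, 4, 5, 3
d = r₁ − r₂: 1, 1, -3, 0, 1
d²: 1, 1, 9, 0, 1; Σd² = 12
ρ = 1 − 6·12/(5·24) = 1 − 72/120 = 0.400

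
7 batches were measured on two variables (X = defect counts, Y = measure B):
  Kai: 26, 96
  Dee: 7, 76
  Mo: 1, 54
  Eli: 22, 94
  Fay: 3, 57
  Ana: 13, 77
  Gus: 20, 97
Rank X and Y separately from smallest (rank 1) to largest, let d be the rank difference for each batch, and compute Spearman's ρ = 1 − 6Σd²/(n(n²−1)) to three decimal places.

Ranks of variable 1: 7, 3, 1, 6, 2, 4, 5
Ranks of variable 2: 6, 3, 1, 5, 2, 4, 7
d = r₁ − r₂: 1, 0, 0, 1, 0, 0, -2
d²: 1, 0, 0, 1, 0, 0, 4; Σd² = 6
ρ = 1 − 6·6/(7·48) = 1 − 36/336 = 0.893

0.893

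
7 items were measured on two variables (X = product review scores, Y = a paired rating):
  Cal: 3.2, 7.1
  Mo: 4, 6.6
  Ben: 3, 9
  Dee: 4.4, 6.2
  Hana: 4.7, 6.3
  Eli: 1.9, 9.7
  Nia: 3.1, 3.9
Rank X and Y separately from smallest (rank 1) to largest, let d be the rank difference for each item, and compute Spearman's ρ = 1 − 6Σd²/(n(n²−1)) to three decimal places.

Ranks of variable 1: 4, 5, 2, 6, 7, 1, 3
Ranks of variable 2: 5, 4, 6, 2, 3, 7, 1
d = r₁ − r₂: -1, 1, -4, 4, 4, -6, 2
d²: 1, 1, 16, 16, 16, 36, 4; Σd² = 90
ρ = 1 − 6·90/(7·48) = 1 − 540/336 = -0.607

-0.607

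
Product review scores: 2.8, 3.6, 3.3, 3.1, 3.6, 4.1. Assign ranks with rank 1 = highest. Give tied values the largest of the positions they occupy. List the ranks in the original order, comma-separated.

6, 3, 4, 5, 3, 1

Sorted (descending): 4.1, 3.6, 3.6, 3.3, 3.1, 2.8
The 2 values of 3.6 occupy positions 2–3 → each gets rank 3.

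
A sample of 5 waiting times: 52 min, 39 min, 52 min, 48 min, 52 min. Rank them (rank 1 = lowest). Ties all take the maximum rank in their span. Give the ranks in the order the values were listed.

5, 1, 5, 2, 5

Sorted (ascending): 39, 48, 52, 52, 52
The 3 values of 52 occupy positions 3–5 → each gets rank 5.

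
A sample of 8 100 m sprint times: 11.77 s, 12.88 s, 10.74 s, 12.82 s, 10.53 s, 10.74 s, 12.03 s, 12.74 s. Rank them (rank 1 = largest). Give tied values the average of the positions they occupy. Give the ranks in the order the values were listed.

5, 1, 6.5, 2, 8, 6.5, 4, 3

Sorted (descending): 12.88, 12.82, 12.74, 12.03, 11.77, 10.74, 10.74, 10.53
The 2 values of 10.74 occupy positions 6–7 → average rank (6+7)/2 = 6.5.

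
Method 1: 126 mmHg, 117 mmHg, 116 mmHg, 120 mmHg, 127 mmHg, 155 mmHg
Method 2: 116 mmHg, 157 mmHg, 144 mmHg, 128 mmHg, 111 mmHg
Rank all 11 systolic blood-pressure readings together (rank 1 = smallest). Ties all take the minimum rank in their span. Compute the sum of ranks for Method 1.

Sorted (ascending): 111, 116, 116, 117, 120, 126, 127, 128, 144, 155, 157
The 2 values of 116 occupy positions 2–3 → each gets rank 2.
Method 1 values → pooled ranks: 126→6, 117→4, 116→2, 120→5, 127→7, 155→10
Rank sum = 6 + 4 + 2 + 5 + 7 + 10 = 34

34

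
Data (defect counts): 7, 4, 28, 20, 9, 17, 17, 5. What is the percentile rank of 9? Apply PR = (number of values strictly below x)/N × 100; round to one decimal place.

N = 8.
Strictly below 9: 3. Equal to 9: 1.
PR = 3/8 × 100 = 37.5

37.5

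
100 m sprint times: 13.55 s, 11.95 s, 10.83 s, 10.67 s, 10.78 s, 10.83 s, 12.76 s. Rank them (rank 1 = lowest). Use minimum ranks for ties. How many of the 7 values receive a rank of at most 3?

Sorted (ascending): 10.67, 10.78, 10.83, 10.83, 11.95, 12.76, 13.55
The 2 values of 10.83 occupy positions 3–4 → each gets rank 3.
Ranks ≤ 3: {1, 2, 3, 3} → 4 values.

4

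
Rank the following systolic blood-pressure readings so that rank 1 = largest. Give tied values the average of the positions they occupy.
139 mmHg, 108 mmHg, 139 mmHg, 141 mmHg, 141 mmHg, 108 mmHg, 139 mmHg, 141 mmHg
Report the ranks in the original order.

5, 7.5, 5, 2, 2, 7.5, 5, 2

Sorted (descending): 141, 141, 141, 139, 139, 139, 108, 108
The 3 values of 141 occupy positions 1–3 → average rank 2.
The 3 values of 139 occupy positions 4–6 → average rank 5.
The 2 values of 108 occupy positions 7–8 → average rank (7+8)/2 = 7.5.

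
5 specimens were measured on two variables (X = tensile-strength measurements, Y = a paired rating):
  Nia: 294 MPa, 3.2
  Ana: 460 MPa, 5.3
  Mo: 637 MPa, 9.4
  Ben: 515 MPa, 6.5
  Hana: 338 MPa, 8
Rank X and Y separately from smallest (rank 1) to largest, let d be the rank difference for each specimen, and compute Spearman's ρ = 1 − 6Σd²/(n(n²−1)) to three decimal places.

Ranks of variable 1: 1, 3, 5, 4, 2
Ranks of variable 2: 1, 2, 5, 3, 4
d = r₁ − r₂: 0, 1, 0, 1, -2
d²: 0, 1, 0, 1, 4; Σd² = 6
ρ = 1 − 6·6/(5·24) = 1 − 36/120 = 0.700

0.700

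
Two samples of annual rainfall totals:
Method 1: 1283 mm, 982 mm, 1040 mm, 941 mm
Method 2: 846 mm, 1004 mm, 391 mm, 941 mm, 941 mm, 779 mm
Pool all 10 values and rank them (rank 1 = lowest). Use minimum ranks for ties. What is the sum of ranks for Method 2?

22

Sorted (ascending): 391, 779, 846, 941, 941, 941, 982, 1004, 1040, 1283
The 3 values of 941 occupy positions 4–6 → each gets rank 4.
Method 2 values → pooled ranks: 846→3, 1004→8, 391→1, 941→4, 941→4, 779→2
Rank sum = 3 + 8 + 1 + 4 + 4 + 2 = 22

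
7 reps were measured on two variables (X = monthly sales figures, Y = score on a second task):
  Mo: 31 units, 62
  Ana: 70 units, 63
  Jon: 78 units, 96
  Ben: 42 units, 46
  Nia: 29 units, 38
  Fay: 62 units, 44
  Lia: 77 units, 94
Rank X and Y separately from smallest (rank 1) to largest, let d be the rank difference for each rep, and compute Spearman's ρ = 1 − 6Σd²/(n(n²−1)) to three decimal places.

Ranks of variable 1: 2, 5, 7, 3, 1, 4, 6
Ranks of variable 2: 4, 5, 7, 3, 1, 2, 6
d = r₁ − r₂: -2, 0, 0, 0, 0, 2, 0
d²: 4, 0, 0, 0, 0, 4, 0; Σd² = 8
ρ = 1 − 6·8/(7·48) = 1 − 48/336 = 0.857

0.857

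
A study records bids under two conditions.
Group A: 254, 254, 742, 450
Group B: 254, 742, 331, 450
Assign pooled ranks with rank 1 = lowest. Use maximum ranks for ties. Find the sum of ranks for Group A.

20

Sorted (ascending): 254, 254, 254, 331, 450, 450, 742, 742
The 3 values of 254 occupy positions 1–3 → each gets rank 3.
The 2 values of 450 occupy positions 5–6 → each gets rank 6.
The 2 values of 742 occupy positions 7–8 → each gets rank 8.
Group A values → pooled ranks: 254→3, 254→3, 742→8, 450→6
Rank sum = 3 + 3 + 8 + 6 = 20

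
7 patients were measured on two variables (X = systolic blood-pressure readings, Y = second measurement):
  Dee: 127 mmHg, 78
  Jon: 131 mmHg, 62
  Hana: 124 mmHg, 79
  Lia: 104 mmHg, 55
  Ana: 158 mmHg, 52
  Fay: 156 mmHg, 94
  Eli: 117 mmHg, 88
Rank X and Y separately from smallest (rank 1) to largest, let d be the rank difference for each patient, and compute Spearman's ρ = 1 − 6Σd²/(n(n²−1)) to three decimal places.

Ranks of variable 1: 4, 5, 3, 1, 7, 6, 2
Ranks of variable 2: 4, 3, 5, 2, 1, 7, 6
d = r₁ − r₂: 0, 2, -2, -1, 6, -1, -4
d²: 0, 4, 4, 1, 36, 1, 16; Σd² = 62
ρ = 1 − 6·62/(7·48) = 1 − 372/336 = -0.107

-0.107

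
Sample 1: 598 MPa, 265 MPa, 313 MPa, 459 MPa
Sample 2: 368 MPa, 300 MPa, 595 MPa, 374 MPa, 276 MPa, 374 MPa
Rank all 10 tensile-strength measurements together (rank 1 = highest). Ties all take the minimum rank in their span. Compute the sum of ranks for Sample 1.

21

Sorted (descending): 598, 595, 459, 374, 374, 368, 313, 300, 276, 265
The 2 values of 374 occupy positions 4–5 → each gets rank 4.
Sample 1 values → pooled ranks: 598→1, 265→10, 313→7, 459→3
Rank sum = 1 + 10 + 7 + 3 = 21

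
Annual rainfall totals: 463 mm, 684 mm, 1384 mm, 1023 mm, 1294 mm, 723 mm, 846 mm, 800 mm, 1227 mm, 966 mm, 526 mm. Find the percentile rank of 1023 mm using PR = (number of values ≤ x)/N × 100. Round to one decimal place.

N = 11.
Strictly below 1023: 7. Equal to 1023: 1.
PR = 8/11 × 100 = 72.7

72.7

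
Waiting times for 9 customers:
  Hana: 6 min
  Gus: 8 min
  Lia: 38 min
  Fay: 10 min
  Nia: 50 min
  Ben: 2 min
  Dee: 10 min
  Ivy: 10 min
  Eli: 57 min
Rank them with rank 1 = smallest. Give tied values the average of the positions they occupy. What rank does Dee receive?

5

Sorted (ascending): 2, 6, 8, 10, 10, 10, 38, 50, 57
The 3 values of 10 occupy positions 4–6 → average rank 5.
Dee has value 10 min → rank 5.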